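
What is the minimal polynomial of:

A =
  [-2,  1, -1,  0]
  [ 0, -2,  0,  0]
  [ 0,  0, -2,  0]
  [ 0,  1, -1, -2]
x^2 + 4*x + 4

The characteristic polynomial is χ_A(x) = (x + 2)^4, so the eigenvalues are known. The minimal polynomial is
  m_A(x) = Π_λ (x − λ)^{k_λ}
where k_λ is the size of the *largest* Jordan block for λ (equivalently, the smallest k with (A − λI)^k v = 0 for every generalised eigenvector v of λ).

  λ = -2: largest Jordan block has size 2, contributing (x + 2)^2

So m_A(x) = (x + 2)^2 = x^2 + 4*x + 4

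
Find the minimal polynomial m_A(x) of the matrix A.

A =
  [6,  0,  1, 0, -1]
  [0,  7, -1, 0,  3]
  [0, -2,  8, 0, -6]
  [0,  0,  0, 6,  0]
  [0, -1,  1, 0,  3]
x^3 - 18*x^2 + 108*x - 216

The characteristic polynomial is χ_A(x) = (x - 6)^5, so the eigenvalues are known. The minimal polynomial is
  m_A(x) = Π_λ (x − λ)^{k_λ}
where k_λ is the size of the *largest* Jordan block for λ (equivalently, the smallest k with (A − λI)^k v = 0 for every generalised eigenvector v of λ).

  λ = 6: largest Jordan block has size 3, contributing (x − 6)^3

So m_A(x) = (x - 6)^3 = x^3 - 18*x^2 + 108*x - 216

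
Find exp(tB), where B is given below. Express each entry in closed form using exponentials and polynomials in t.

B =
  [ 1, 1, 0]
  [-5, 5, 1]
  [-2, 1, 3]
e^{tB} =
  [-t^2*exp(3*t)/2 - 2*t*exp(3*t) + exp(3*t), t*exp(3*t), t^2*exp(3*t)/2]
  [-t^2*exp(3*t) - 5*t*exp(3*t), 2*t*exp(3*t) + exp(3*t), t^2*exp(3*t) + t*exp(3*t)]
  [-t^2*exp(3*t)/2 - 2*t*exp(3*t), t*exp(3*t), t^2*exp(3*t)/2 + exp(3*t)]

Strategy: write B = P · J · P⁻¹ where J is a Jordan canonical form, so e^{tB} = P · e^{tJ} · P⁻¹, and e^{tJ} can be computed block-by-block.

B has Jordan form
J =
  [3, 1, 0]
  [0, 3, 1]
  [0, 0, 3]
(up to reordering of blocks).

Per-block formulas:
  For a 3×3 Jordan block J_3(3): exp(t · J_3(3)) = e^(3t)·(I + t·N + (t^2/2)·N^2), where N is the 3×3 nilpotent shift.

After assembling e^{tJ} and conjugating by P, we get:

e^{tB} =
  [-t^2*exp(3*t)/2 - 2*t*exp(3*t) + exp(3*t), t*exp(3*t), t^2*exp(3*t)/2]
  [-t^2*exp(3*t) - 5*t*exp(3*t), 2*t*exp(3*t) + exp(3*t), t^2*exp(3*t) + t*exp(3*t)]
  [-t^2*exp(3*t)/2 - 2*t*exp(3*t), t*exp(3*t), t^2*exp(3*t)/2 + exp(3*t)]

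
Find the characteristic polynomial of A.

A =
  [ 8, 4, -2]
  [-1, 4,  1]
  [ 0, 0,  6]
x^3 - 18*x^2 + 108*x - 216

Expanding det(x·I − A) (e.g. by cofactor expansion or by noting that A is similar to its Jordan form J, which has the same characteristic polynomial as A) gives
  χ_A(x) = x^3 - 18*x^2 + 108*x - 216
which factors as (x - 6)^3. The eigenvalues (with algebraic multiplicities) are λ = 6 with multiplicity 3.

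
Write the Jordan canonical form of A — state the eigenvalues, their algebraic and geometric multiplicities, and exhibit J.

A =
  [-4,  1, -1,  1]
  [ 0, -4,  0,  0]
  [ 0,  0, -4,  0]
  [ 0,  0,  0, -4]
J_2(-4) ⊕ J_1(-4) ⊕ J_1(-4)

The characteristic polynomial is
  det(x·I − A) = x^4 + 16*x^3 + 96*x^2 + 256*x + 256 = (x + 4)^4

Eigenvalues and multiplicities (the geometric multiplicity of λ is n − rank(A − λI), which equals the number of Jordan blocks for λ):
  λ = -4: algebraic multiplicity = 4, geometric multiplicity = 3

Determining the block sizes for each eigenvalue:
  λ = -4: 3 blocks summing to 4 forces exactly one block of size 2 and the rest size 1 → block sizes [2, 1, 1]

Assembling the blocks gives a Jordan form
J =
  [-4,  1,  0,  0]
  [ 0, -4,  0,  0]
  [ 0,  0, -4,  0]
  [ 0,  0,  0, -4]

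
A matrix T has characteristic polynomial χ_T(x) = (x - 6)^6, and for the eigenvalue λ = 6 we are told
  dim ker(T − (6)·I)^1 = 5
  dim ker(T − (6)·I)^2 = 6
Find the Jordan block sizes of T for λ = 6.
Block sizes for λ = 6: [2, 1, 1, 1, 1]

From the dimensions of kernels of powers, the number of Jordan blocks of size at least j is d_j − d_{j−1} where d_j = dim ker(N^j) (with d_0 = 0). Computing the differences gives [5, 1].
The number of blocks of size exactly k is (#blocks of size ≥ k) − (#blocks of size ≥ k + 1), so the partition is: 4 block(s) of size 1, 1 block(s) of size 2.
In nonincreasing order the block sizes are [2, 1, 1, 1, 1].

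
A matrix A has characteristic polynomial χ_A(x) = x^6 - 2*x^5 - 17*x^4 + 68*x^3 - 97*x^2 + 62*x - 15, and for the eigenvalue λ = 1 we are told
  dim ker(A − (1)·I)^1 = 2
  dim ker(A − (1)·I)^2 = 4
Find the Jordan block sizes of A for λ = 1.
Block sizes for λ = 1: [2, 2]

From the dimensions of kernels of powers, the number of Jordan blocks of size at least j is d_j − d_{j−1} where d_j = dim ker(N^j) (with d_0 = 0). Computing the differences gives [2, 2].
The number of blocks of size exactly k is (#blocks of size ≥ k) − (#blocks of size ≥ k + 1), so the partition is: 2 block(s) of size 2.
In nonincreasing order the block sizes are [2, 2].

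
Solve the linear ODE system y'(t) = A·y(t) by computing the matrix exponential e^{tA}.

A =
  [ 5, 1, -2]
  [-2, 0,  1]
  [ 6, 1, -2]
e^{tA} =
  [t^2*exp(t) + 4*t*exp(t) + exp(t), t^2*exp(t)/2 + t*exp(t), -t^2*exp(t)/2 - 2*t*exp(t)]
  [-2*t*exp(t), -t*exp(t) + exp(t), t*exp(t)]
  [2*t^2*exp(t) + 6*t*exp(t), t^2*exp(t) + t*exp(t), -t^2*exp(t) - 3*t*exp(t) + exp(t)]

Strategy: write A = P · J · P⁻¹ where J is a Jordan canonical form, so e^{tA} = P · e^{tJ} · P⁻¹, and e^{tJ} can be computed block-by-block.

A has Jordan form
J =
  [1, 1, 0]
  [0, 1, 1]
  [0, 0, 1]
(up to reordering of blocks).

Per-block formulas:
  For a 3×3 Jordan block J_3(1): exp(t · J_3(1)) = e^(1t)·(I + t·N + (t^2/2)·N^2), where N is the 3×3 nilpotent shift.

After assembling e^{tJ} and conjugating by P, we get:

e^{tA} =
  [t^2*exp(t) + 4*t*exp(t) + exp(t), t^2*exp(t)/2 + t*exp(t), -t^2*exp(t)/2 - 2*t*exp(t)]
  [-2*t*exp(t), -t*exp(t) + exp(t), t*exp(t)]
  [2*t^2*exp(t) + 6*t*exp(t), t^2*exp(t) + t*exp(t), -t^2*exp(t) - 3*t*exp(t) + exp(t)]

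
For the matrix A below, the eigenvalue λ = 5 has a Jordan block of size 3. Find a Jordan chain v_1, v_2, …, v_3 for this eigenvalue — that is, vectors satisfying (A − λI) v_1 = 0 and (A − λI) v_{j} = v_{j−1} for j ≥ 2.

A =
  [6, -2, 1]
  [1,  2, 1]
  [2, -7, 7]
A Jordan chain for λ = 5 of length 3:
v_1 = (1, 0, -1)ᵀ
v_2 = (1, 1, 2)ᵀ
v_3 = (1, 0, 0)ᵀ

Let N = A − (5)·I. We want v_3 with N^3 v_3 = 0 but N^2 v_3 ≠ 0; then v_{j-1} := N · v_j for j = 3, …, 2.

Pick v_3 = (1, 0, 0)ᵀ.
Then v_2 = N · v_3 = (1, 1, 2)ᵀ.
Then v_1 = N · v_2 = (1, 0, -1)ᵀ.

Sanity check: (A − (5)·I) v_1 = (0, 0, 0)ᵀ = 0. ✓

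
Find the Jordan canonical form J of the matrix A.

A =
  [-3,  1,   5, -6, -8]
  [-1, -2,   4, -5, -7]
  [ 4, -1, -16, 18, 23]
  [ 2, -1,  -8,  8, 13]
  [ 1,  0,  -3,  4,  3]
J_3(-2) ⊕ J_2(-2)

The characteristic polynomial is
  det(x·I − A) = x^5 + 10*x^4 + 40*x^3 + 80*x^2 + 80*x + 32 = (x + 2)^5

Eigenvalues and multiplicities (the geometric multiplicity of λ is n − rank(A − λI), which equals the number of Jordan blocks for λ):
  λ = -2: algebraic multiplicity = 5, geometric multiplicity = 2

Determining the block sizes for each eigenvalue:
  λ = -2: with am = 5 and gm = 2, the partition is not yet determined (e.g. several partitions of 5 into 2 parts exist). Let N = A − (-2)·I. Computing rank(N^1) = 3, rank(N^2) = 1, rank(N^3) = 0; the number of blocks of size ≥ j is rank(N^{j−1}) − rank(N^j), giving [2, 2, 1]. So we have 1 block(s) of size 3, 1 block(s) of size 2 → block sizes [3, 2]

Assembling the blocks gives a Jordan form
J =
  [-2,  1,  0,  0,  0]
  [ 0, -2,  1,  0,  0]
  [ 0,  0, -2,  0,  0]
  [ 0,  0,  0, -2,  1]
  [ 0,  0,  0,  0, -2]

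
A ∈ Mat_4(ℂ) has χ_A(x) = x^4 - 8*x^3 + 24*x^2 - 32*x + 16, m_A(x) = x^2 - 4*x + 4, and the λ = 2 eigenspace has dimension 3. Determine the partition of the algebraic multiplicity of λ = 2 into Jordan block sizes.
Block sizes for λ = 2: [2, 1, 1]

Step 1 — from the characteristic polynomial, algebraic multiplicity of λ = 2 is 4. From dim ker(A − (2)·I) = 3, there are exactly 3 Jordan blocks for λ = 2.
Step 2 — from the minimal polynomial, the factor (x − 2)^2 tells us the largest block for λ = 2 has size 2.
Step 3 — with total size 4, 3 blocks, and largest block 2, the block sizes (in nonincreasing order) are [2, 1, 1].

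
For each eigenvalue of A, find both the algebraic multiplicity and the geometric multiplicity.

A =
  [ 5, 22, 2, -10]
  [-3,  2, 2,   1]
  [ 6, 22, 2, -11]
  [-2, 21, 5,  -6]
λ = -3: alg = 1, geom = 1; λ = 2: alg = 3, geom = 1

Step 1 — factor the characteristic polynomial to read off the algebraic multiplicities:
  χ_A(x) = (x - 2)^3*(x + 3)

Step 2 — compute geometric multiplicities via the rank-nullity identity g(λ) = n − rank(A − λI):
  rank(A − (-3)·I) = 3, so dim ker(A − (-3)·I) = n − 3 = 1
  rank(A − (2)·I) = 3, so dim ker(A − (2)·I) = n − 3 = 1

Summary:
  λ = -3: algebraic multiplicity = 1, geometric multiplicity = 1
  λ = 2: algebraic multiplicity = 3, geometric multiplicity = 1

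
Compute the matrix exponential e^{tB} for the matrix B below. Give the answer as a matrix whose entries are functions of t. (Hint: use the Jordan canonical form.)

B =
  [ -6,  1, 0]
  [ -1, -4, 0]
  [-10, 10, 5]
e^{tB} =
  [-t*exp(-5*t) + exp(-5*t), t*exp(-5*t), 0]
  [-t*exp(-5*t), t*exp(-5*t) + exp(-5*t), 0]
  [-exp(5*t) + exp(-5*t), exp(5*t) - exp(-5*t), exp(5*t)]

Strategy: write B = P · J · P⁻¹ where J is a Jordan canonical form, so e^{tB} = P · e^{tJ} · P⁻¹, and e^{tJ} can be computed block-by-block.

B has Jordan form
J =
  [-5,  1, 0]
  [ 0, -5, 0]
  [ 0,  0, 5]
(up to reordering of blocks).

Per-block formulas:
  For a 1×1 block at λ = 5: exp(t · [5]) = [e^(5t)].
  For a 2×2 Jordan block J_2(-5): exp(t · J_2(-5)) = e^(-5t)·(I + t·N), where N is the 2×2 nilpotent shift.

After assembling e^{tJ} and conjugating by P, we get:

e^{tB} =
  [-t*exp(-5*t) + exp(-5*t), t*exp(-5*t), 0]
  [-t*exp(-5*t), t*exp(-5*t) + exp(-5*t), 0]
  [-exp(5*t) + exp(-5*t), exp(5*t) - exp(-5*t), exp(5*t)]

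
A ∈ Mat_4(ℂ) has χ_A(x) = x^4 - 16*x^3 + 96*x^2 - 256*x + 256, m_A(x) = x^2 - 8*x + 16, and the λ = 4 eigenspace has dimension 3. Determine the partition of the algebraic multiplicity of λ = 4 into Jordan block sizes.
Block sizes for λ = 4: [2, 1, 1]

Step 1 — from the characteristic polynomial, algebraic multiplicity of λ = 4 is 4. From dim ker(A − (4)·I) = 3, there are exactly 3 Jordan blocks for λ = 4.
Step 2 — from the minimal polynomial, the factor (x − 4)^2 tells us the largest block for λ = 4 has size 2.
Step 3 — with total size 4, 3 blocks, and largest block 2, the block sizes (in nonincreasing order) are [2, 1, 1].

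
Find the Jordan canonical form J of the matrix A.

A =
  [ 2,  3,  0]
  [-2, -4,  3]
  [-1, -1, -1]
J_3(-1)

The characteristic polynomial is
  det(x·I − A) = x^3 + 3*x^2 + 3*x + 1 = (x + 1)^3

Eigenvalues and multiplicities (the geometric multiplicity of λ is n − rank(A − λI), which equals the number of Jordan blocks for λ):
  λ = -1: algebraic multiplicity = 3, geometric multiplicity = 1

Determining the block sizes for each eigenvalue:
  λ = -1: one block (gm = 1), so the single block has size am = 3 → block sizes [3]

Assembling the blocks gives a Jordan form
J =
  [-1,  1,  0]
  [ 0, -1,  1]
  [ 0,  0, -1]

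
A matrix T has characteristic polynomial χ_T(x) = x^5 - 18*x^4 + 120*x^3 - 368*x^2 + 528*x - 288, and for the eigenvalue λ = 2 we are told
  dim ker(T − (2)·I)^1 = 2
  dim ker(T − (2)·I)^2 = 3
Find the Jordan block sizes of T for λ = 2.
Block sizes for λ = 2: [2, 1]

From the dimensions of kernels of powers, the number of Jordan blocks of size at least j is d_j − d_{j−1} where d_j = dim ker(N^j) (with d_0 = 0). Computing the differences gives [2, 1].
The number of blocks of size exactly k is (#blocks of size ≥ k) − (#blocks of size ≥ k + 1), so the partition is: 1 block(s) of size 1, 1 block(s) of size 2.
In nonincreasing order the block sizes are [2, 1].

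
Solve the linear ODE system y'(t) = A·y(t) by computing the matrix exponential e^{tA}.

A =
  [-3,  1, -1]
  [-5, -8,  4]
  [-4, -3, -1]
e^{tA} =
  [t*exp(-4*t) + exp(-4*t), t*exp(-4*t), -t*exp(-4*t)]
  [-t^2*exp(-4*t)/2 - 5*t*exp(-4*t), -t^2*exp(-4*t)/2 - 4*t*exp(-4*t) + exp(-4*t), t^2*exp(-4*t)/2 + 4*t*exp(-4*t)]
  [-t^2*exp(-4*t)/2 - 4*t*exp(-4*t), -t^2*exp(-4*t)/2 - 3*t*exp(-4*t), t^2*exp(-4*t)/2 + 3*t*exp(-4*t) + exp(-4*t)]

Strategy: write A = P · J · P⁻¹ where J is a Jordan canonical form, so e^{tA} = P · e^{tJ} · P⁻¹, and e^{tJ} can be computed block-by-block.

A has Jordan form
J =
  [-4,  1,  0]
  [ 0, -4,  1]
  [ 0,  0, -4]
(up to reordering of blocks).

Per-block formulas:
  For a 3×3 Jordan block J_3(-4): exp(t · J_3(-4)) = e^(-4t)·(I + t·N + (t^2/2)·N^2), where N is the 3×3 nilpotent shift.

After assembling e^{tJ} and conjugating by P, we get:

e^{tA} =
  [t*exp(-4*t) + exp(-4*t), t*exp(-4*t), -t*exp(-4*t)]
  [-t^2*exp(-4*t)/2 - 5*t*exp(-4*t), -t^2*exp(-4*t)/2 - 4*t*exp(-4*t) + exp(-4*t), t^2*exp(-4*t)/2 + 4*t*exp(-4*t)]
  [-t^2*exp(-4*t)/2 - 4*t*exp(-4*t), -t^2*exp(-4*t)/2 - 3*t*exp(-4*t), t^2*exp(-4*t)/2 + 3*t*exp(-4*t) + exp(-4*t)]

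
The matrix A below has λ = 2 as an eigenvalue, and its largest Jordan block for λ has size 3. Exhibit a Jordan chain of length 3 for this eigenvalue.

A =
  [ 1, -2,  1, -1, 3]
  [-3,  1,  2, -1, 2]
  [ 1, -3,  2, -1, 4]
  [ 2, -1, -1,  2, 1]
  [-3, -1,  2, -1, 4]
A Jordan chain for λ = 2 of length 3:
v_1 = (-3, 0, -6, -3, 0)ᵀ
v_2 = (-1, -3, 1, 2, -3)ᵀ
v_3 = (1, 0, 0, 0, 0)ᵀ

Let N = A − (2)·I. We want v_3 with N^3 v_3 = 0 but N^2 v_3 ≠ 0; then v_{j-1} := N · v_j for j = 3, …, 2.

Pick v_3 = (1, 0, 0, 0, 0)ᵀ.
Then v_2 = N · v_3 = (-1, -3, 1, 2, -3)ᵀ.
Then v_1 = N · v_2 = (-3, 0, -6, -3, 0)ᵀ.

Sanity check: (A − (2)·I) v_1 = (0, 0, 0, 0, 0)ᵀ = 0. ✓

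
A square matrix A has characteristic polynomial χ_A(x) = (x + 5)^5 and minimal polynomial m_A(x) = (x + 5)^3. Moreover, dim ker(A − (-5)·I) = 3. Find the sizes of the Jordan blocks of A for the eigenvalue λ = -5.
Block sizes for λ = -5: [3, 1, 1]

Step 1 — from the characteristic polynomial, algebraic multiplicity of λ = -5 is 5. From dim ker(A − (-5)·I) = 3, there are exactly 3 Jordan blocks for λ = -5.
Step 2 — from the minimal polynomial, the factor (x + 5)^3 tells us the largest block for λ = -5 has size 3.
Step 3 — with total size 5, 3 blocks, and largest block 3, the block sizes (in nonincreasing order) are [3, 1, 1].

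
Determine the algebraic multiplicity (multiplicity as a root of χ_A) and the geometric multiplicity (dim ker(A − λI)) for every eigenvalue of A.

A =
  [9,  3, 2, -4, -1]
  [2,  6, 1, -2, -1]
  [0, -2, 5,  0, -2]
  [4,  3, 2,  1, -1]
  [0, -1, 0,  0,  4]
λ = 5: alg = 5, geom = 3

Step 1 — factor the characteristic polynomial to read off the algebraic multiplicities:
  χ_A(x) = (x - 5)^5

Step 2 — compute geometric multiplicities via the rank-nullity identity g(λ) = n − rank(A − λI):
  rank(A − (5)·I) = 2, so dim ker(A − (5)·I) = n − 2 = 3

Summary:
  λ = 5: algebraic multiplicity = 5, geometric multiplicity = 3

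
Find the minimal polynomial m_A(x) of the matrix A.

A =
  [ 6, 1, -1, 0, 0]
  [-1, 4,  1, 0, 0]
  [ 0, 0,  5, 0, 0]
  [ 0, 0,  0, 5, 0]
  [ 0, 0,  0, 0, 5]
x^2 - 10*x + 25

The characteristic polynomial is χ_A(x) = (x - 5)^5, so the eigenvalues are known. The minimal polynomial is
  m_A(x) = Π_λ (x − λ)^{k_λ}
where k_λ is the size of the *largest* Jordan block for λ (equivalently, the smallest k with (A − λI)^k v = 0 for every generalised eigenvector v of λ).

  λ = 5: largest Jordan block has size 2, contributing (x − 5)^2

So m_A(x) = (x - 5)^2 = x^2 - 10*x + 25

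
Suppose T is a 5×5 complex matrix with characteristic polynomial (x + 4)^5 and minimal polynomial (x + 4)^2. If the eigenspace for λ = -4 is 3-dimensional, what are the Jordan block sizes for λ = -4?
Block sizes for λ = -4: [2, 2, 1]

Step 1 — from the characteristic polynomial, algebraic multiplicity of λ = -4 is 5. From dim ker(T − (-4)·I) = 3, there are exactly 3 Jordan blocks for λ = -4.
Step 2 — from the minimal polynomial, the factor (x + 4)^2 tells us the largest block for λ = -4 has size 2.
Step 3 — with total size 5, 3 blocks, and largest block 2, the block sizes (in nonincreasing order) are [2, 2, 1].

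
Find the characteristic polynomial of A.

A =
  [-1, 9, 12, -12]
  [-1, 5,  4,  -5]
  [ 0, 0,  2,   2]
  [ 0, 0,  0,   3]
x^4 - 9*x^3 + 30*x^2 - 44*x + 24

Expanding det(x·I − A) (e.g. by cofactor expansion or by noting that A is similar to its Jordan form J, which has the same characteristic polynomial as A) gives
  χ_A(x) = x^4 - 9*x^3 + 30*x^2 - 44*x + 24
which factors as (x - 3)*(x - 2)^3. The eigenvalues (with algebraic multiplicities) are λ = 2 with multiplicity 3, λ = 3 with multiplicity 1.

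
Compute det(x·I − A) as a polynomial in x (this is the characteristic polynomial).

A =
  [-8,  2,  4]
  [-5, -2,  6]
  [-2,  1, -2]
x^3 + 12*x^2 + 48*x + 64

Expanding det(x·I − A) (e.g. by cofactor expansion or by noting that A is similar to its Jordan form J, which has the same characteristic polynomial as A) gives
  χ_A(x) = x^3 + 12*x^2 + 48*x + 64
which factors as (x + 4)^3. The eigenvalues (with algebraic multiplicities) are λ = -4 with multiplicity 3.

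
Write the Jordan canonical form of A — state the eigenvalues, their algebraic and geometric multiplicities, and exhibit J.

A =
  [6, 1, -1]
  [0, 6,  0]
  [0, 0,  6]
J_2(6) ⊕ J_1(6)

The characteristic polynomial is
  det(x·I − A) = x^3 - 18*x^2 + 108*x - 216 = (x - 6)^3

Eigenvalues and multiplicities (the geometric multiplicity of λ is n − rank(A − λI), which equals the number of Jordan blocks for λ):
  λ = 6: algebraic multiplicity = 3, geometric multiplicity = 2

Determining the block sizes for each eigenvalue:
  λ = 6: 2 blocks summing to 3 forces exactly one block of size 2 and the rest size 1 → block sizes [2, 1]

Assembling the blocks gives a Jordan form
J =
  [6, 1, 0]
  [0, 6, 0]
  [0, 0, 6]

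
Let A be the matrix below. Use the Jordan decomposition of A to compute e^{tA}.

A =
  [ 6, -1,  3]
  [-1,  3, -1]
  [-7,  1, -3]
e^{tA} =
  [-2*t^2*exp(2*t) + 4*t*exp(2*t) + exp(2*t), -t^2*exp(2*t) - t*exp(2*t), -t^2*exp(2*t) + 3*t*exp(2*t)]
  [t^2*exp(2*t) - t*exp(2*t), t^2*exp(2*t)/2 + t*exp(2*t) + exp(2*t), t^2*exp(2*t)/2 - t*exp(2*t)]
  [3*t^2*exp(2*t) - 7*t*exp(2*t), 3*t^2*exp(2*t)/2 + t*exp(2*t), 3*t^2*exp(2*t)/2 - 5*t*exp(2*t) + exp(2*t)]

Strategy: write A = P · J · P⁻¹ where J is a Jordan canonical form, so e^{tA} = P · e^{tJ} · P⁻¹, and e^{tJ} can be computed block-by-block.

A has Jordan form
J =
  [2, 1, 0]
  [0, 2, 1]
  [0, 0, 2]
(up to reordering of blocks).

Per-block formulas:
  For a 3×3 Jordan block J_3(2): exp(t · J_3(2)) = e^(2t)·(I + t·N + (t^2/2)·N^2), where N is the 3×3 nilpotent shift.

After assembling e^{tJ} and conjugating by P, we get:

e^{tA} =
  [-2*t^2*exp(2*t) + 4*t*exp(2*t) + exp(2*t), -t^2*exp(2*t) - t*exp(2*t), -t^2*exp(2*t) + 3*t*exp(2*t)]
  [t^2*exp(2*t) - t*exp(2*t), t^2*exp(2*t)/2 + t*exp(2*t) + exp(2*t), t^2*exp(2*t)/2 - t*exp(2*t)]
  [3*t^2*exp(2*t) - 7*t*exp(2*t), 3*t^2*exp(2*t)/2 + t*exp(2*t), 3*t^2*exp(2*t)/2 - 5*t*exp(2*t) + exp(2*t)]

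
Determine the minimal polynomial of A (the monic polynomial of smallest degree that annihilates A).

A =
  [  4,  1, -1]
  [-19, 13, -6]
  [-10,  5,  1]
x^3 - 18*x^2 + 108*x - 216

The characteristic polynomial is χ_A(x) = (x - 6)^3, so the eigenvalues are known. The minimal polynomial is
  m_A(x) = Π_λ (x − λ)^{k_λ}
where k_λ is the size of the *largest* Jordan block for λ (equivalently, the smallest k with (A − λI)^k v = 0 for every generalised eigenvector v of λ).

  λ = 6: largest Jordan block has size 3, contributing (x − 6)^3

So m_A(x) = (x - 6)^3 = x^3 - 18*x^2 + 108*x - 216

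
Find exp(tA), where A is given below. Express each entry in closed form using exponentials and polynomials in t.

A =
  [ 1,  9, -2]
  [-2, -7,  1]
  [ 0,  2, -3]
e^{tA} =
  [-t^2*exp(-3*t) + 4*t*exp(-3*t) + exp(-3*t), -2*t^2*exp(-3*t) + 9*t*exp(-3*t), t^2*exp(-3*t)/2 - 2*t*exp(-3*t)]
  [-2*t*exp(-3*t), -4*t*exp(-3*t) + exp(-3*t), t*exp(-3*t)]
  [-2*t^2*exp(-3*t), -4*t^2*exp(-3*t) + 2*t*exp(-3*t), t^2*exp(-3*t) + exp(-3*t)]

Strategy: write A = P · J · P⁻¹ where J is a Jordan canonical form, so e^{tA} = P · e^{tJ} · P⁻¹, and e^{tJ} can be computed block-by-block.

A has Jordan form
J =
  [-3,  1,  0]
  [ 0, -3,  1]
  [ 0,  0, -3]
(up to reordering of blocks).

Per-block formulas:
  For a 3×3 Jordan block J_3(-3): exp(t · J_3(-3)) = e^(-3t)·(I + t·N + (t^2/2)·N^2), where N is the 3×3 nilpotent shift.

After assembling e^{tJ} and conjugating by P, we get:

e^{tA} =
  [-t^2*exp(-3*t) + 4*t*exp(-3*t) + exp(-3*t), -2*t^2*exp(-3*t) + 9*t*exp(-3*t), t^2*exp(-3*t)/2 - 2*t*exp(-3*t)]
  [-2*t*exp(-3*t), -4*t*exp(-3*t) + exp(-3*t), t*exp(-3*t)]
  [-2*t^2*exp(-3*t), -4*t^2*exp(-3*t) + 2*t*exp(-3*t), t^2*exp(-3*t) + exp(-3*t)]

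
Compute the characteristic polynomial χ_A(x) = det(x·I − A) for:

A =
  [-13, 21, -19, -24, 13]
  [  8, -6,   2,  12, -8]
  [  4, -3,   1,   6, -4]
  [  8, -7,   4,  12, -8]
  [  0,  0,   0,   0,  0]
x^5 + 6*x^4 + 9*x^3

Expanding det(x·I − A) (e.g. by cofactor expansion or by noting that A is similar to its Jordan form J, which has the same characteristic polynomial as A) gives
  χ_A(x) = x^5 + 6*x^4 + 9*x^3
which factors as x^3*(x + 3)^2. The eigenvalues (with algebraic multiplicities) are λ = -3 with multiplicity 2, λ = 0 with multiplicity 3.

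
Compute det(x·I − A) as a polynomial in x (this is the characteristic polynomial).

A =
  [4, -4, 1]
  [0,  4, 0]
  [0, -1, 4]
x^3 - 12*x^2 + 48*x - 64

Expanding det(x·I − A) (e.g. by cofactor expansion or by noting that A is similar to its Jordan form J, which has the same characteristic polynomial as A) gives
  χ_A(x) = x^3 - 12*x^2 + 48*x - 64
which factors as (x - 4)^3. The eigenvalues (with algebraic multiplicities) are λ = 4 with multiplicity 3.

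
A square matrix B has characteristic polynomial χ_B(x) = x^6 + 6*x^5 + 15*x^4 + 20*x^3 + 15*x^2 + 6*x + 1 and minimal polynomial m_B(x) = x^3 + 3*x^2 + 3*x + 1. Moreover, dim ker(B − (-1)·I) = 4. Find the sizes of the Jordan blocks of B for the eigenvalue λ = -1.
Block sizes for λ = -1: [3, 1, 1, 1]

Step 1 — from the characteristic polynomial, algebraic multiplicity of λ = -1 is 6. From dim ker(B − (-1)·I) = 4, there are exactly 4 Jordan blocks for λ = -1.
Step 2 — from the minimal polynomial, the factor (x + 1)^3 tells us the largest block for λ = -1 has size 3.
Step 3 — with total size 6, 4 blocks, and largest block 3, the block sizes (in nonincreasing order) are [3, 1, 1, 1].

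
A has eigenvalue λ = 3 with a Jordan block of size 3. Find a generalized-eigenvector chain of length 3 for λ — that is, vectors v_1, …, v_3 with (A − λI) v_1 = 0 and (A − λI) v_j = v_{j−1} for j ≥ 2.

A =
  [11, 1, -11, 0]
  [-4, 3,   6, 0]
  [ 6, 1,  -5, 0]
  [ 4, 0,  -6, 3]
A Jordan chain for λ = 3 of length 3:
v_1 = (-6, 4, -4, -4)ᵀ
v_2 = (8, -4, 6, 4)ᵀ
v_3 = (1, 0, 0, 0)ᵀ

Let N = A − (3)·I. We want v_3 with N^3 v_3 = 0 but N^2 v_3 ≠ 0; then v_{j-1} := N · v_j for j = 3, …, 2.

Pick v_3 = (1, 0, 0, 0)ᵀ.
Then v_2 = N · v_3 = (8, -4, 6, 4)ᵀ.
Then v_1 = N · v_2 = (-6, 4, -4, -4)ᵀ.

Sanity check: (A − (3)·I) v_1 = (0, 0, 0, 0)ᵀ = 0. ✓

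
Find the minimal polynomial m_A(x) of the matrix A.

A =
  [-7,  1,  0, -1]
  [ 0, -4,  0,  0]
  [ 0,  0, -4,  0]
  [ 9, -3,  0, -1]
x^2 + 8*x + 16

The characteristic polynomial is χ_A(x) = (x + 4)^4, so the eigenvalues are known. The minimal polynomial is
  m_A(x) = Π_λ (x − λ)^{k_λ}
where k_λ is the size of the *largest* Jordan block for λ (equivalently, the smallest k with (A − λI)^k v = 0 for every generalised eigenvector v of λ).

  λ = -4: largest Jordan block has size 2, contributing (x + 4)^2

So m_A(x) = (x + 4)^2 = x^2 + 8*x + 16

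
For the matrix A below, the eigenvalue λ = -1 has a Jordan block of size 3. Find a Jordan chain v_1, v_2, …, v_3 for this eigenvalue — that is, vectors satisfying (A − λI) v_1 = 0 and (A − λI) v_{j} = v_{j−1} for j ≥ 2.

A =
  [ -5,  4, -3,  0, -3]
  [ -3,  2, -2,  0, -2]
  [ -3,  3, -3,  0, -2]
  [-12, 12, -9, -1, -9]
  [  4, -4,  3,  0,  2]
A Jordan chain for λ = -1 of length 3:
v_1 = (1, 1, 1, 3, -1)ᵀ
v_2 = (-4, -3, -3, -12, 4)ᵀ
v_3 = (1, 0, 0, 0, 0)ᵀ

Let N = A − (-1)·I. We want v_3 with N^3 v_3 = 0 but N^2 v_3 ≠ 0; then v_{j-1} := N · v_j for j = 3, …, 2.

Pick v_3 = (1, 0, 0, 0, 0)ᵀ.
Then v_2 = N · v_3 = (-4, -3, -3, -12, 4)ᵀ.
Then v_1 = N · v_2 = (1, 1, 1, 3, -1)ᵀ.

Sanity check: (A − (-1)·I) v_1 = (0, 0, 0, 0, 0)ᵀ = 0. ✓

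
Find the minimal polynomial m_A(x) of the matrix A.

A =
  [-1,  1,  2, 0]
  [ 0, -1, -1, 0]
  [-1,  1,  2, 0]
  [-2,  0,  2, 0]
x^3

The characteristic polynomial is χ_A(x) = x^4, so the eigenvalues are known. The minimal polynomial is
  m_A(x) = Π_λ (x − λ)^{k_λ}
where k_λ is the size of the *largest* Jordan block for λ (equivalently, the smallest k with (A − λI)^k v = 0 for every generalised eigenvector v of λ).

  λ = 0: largest Jordan block has size 3, contributing (x − 0)^3

So m_A(x) = x^3 = x^3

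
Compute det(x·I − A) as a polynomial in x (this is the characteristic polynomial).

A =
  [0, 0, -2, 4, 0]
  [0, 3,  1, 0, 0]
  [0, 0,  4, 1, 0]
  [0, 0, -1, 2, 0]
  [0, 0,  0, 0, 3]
x^5 - 12*x^4 + 54*x^3 - 108*x^2 + 81*x

Expanding det(x·I − A) (e.g. by cofactor expansion or by noting that A is similar to its Jordan form J, which has the same characteristic polynomial as A) gives
  χ_A(x) = x^5 - 12*x^4 + 54*x^3 - 108*x^2 + 81*x
which factors as x*(x - 3)^4. The eigenvalues (with algebraic multiplicities) are λ = 0 with multiplicity 1, λ = 3 with multiplicity 4.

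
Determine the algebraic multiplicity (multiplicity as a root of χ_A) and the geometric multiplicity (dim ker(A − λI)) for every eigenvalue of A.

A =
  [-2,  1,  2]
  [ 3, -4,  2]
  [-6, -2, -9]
λ = -5: alg = 3, geom = 2

Step 1 — factor the characteristic polynomial to read off the algebraic multiplicities:
  χ_A(x) = (x + 5)^3

Step 2 — compute geometric multiplicities via the rank-nullity identity g(λ) = n − rank(A − λI):
  rank(A − (-5)·I) = 1, so dim ker(A − (-5)·I) = n − 1 = 2

Summary:
  λ = -5: algebraic multiplicity = 3, geometric multiplicity = 2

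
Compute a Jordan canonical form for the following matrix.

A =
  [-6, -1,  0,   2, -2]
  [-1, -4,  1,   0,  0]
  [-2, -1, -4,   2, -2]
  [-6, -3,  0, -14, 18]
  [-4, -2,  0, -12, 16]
J_3(-4) ⊕ J_1(-4) ⊕ J_1(4)

The characteristic polynomial is
  det(x·I − A) = x^5 + 12*x^4 + 32*x^3 - 128*x^2 - 768*x - 1024 = (x - 4)*(x + 4)^4

Eigenvalues and multiplicities (the geometric multiplicity of λ is n − rank(A − λI), which equals the number of Jordan blocks for λ):
  λ = -4: algebraic multiplicity = 4, geometric multiplicity = 2
  λ = 4: algebraic multiplicity = 1, geometric multiplicity = 1

Determining the block sizes for each eigenvalue:
  λ = -4: with am = 4 and gm = 2, the partition is not yet determined (e.g. several partitions of 4 into 2 parts exist). Let N = A − (-4)·I. Computing rank(N^1) = 3, rank(N^2) = 2, rank(N^3) = 1; the number of blocks of size ≥ j is rank(N^{j−1}) − rank(N^j), giving [2, 1, 1]. So we have 1 block(s) of size 3, 1 block(s) of size 1 → block sizes [3, 1]
  λ = 4: one block (gm = 1), so the single block has size am = 1 → block sizes [1]

Assembling the blocks gives a Jordan form
J =
  [-4,  1,  0,  0, 0]
  [ 0, -4,  1,  0, 0]
  [ 0,  0, -4,  0, 0]
  [ 0,  0,  0, -4, 0]
  [ 0,  0,  0,  0, 4]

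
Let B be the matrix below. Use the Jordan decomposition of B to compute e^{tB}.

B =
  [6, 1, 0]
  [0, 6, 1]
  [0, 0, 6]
e^{tB} =
  [exp(6*t), t*exp(6*t), t^2*exp(6*t)/2]
  [0, exp(6*t), t*exp(6*t)]
  [0, 0, exp(6*t)]

Strategy: write B = P · J · P⁻¹ where J is a Jordan canonical form, so e^{tB} = P · e^{tJ} · P⁻¹, and e^{tJ} can be computed block-by-block.

B has Jordan form
J =
  [6, 1, 0]
  [0, 6, 1]
  [0, 0, 6]
(up to reordering of blocks).

Per-block formulas:
  For a 3×3 Jordan block J_3(6): exp(t · J_3(6)) = e^(6t)·(I + t·N + (t^2/2)·N^2), where N is the 3×3 nilpotent shift.

After assembling e^{tJ} and conjugating by P, we get:

e^{tB} =
  [exp(6*t), t*exp(6*t), t^2*exp(6*t)/2]
  [0, exp(6*t), t*exp(6*t)]
  [0, 0, exp(6*t)]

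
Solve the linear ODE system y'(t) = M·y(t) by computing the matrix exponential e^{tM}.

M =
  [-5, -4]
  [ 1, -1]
e^{tM} =
  [-2*t*exp(-3*t) + exp(-3*t), -4*t*exp(-3*t)]
  [t*exp(-3*t), 2*t*exp(-3*t) + exp(-3*t)]

Strategy: write M = P · J · P⁻¹ where J is a Jordan canonical form, so e^{tM} = P · e^{tJ} · P⁻¹, and e^{tJ} can be computed block-by-block.

M has Jordan form
J =
  [-3,  1]
  [ 0, -3]
(up to reordering of blocks).

Per-block formulas:
  For a 2×2 Jordan block J_2(-3): exp(t · J_2(-3)) = e^(-3t)·(I + t·N), where N is the 2×2 nilpotent shift.

After assembling e^{tJ} and conjugating by P, we get:

e^{tM} =
  [-2*t*exp(-3*t) + exp(-3*t), -4*t*exp(-3*t)]
  [t*exp(-3*t), 2*t*exp(-3*t) + exp(-3*t)]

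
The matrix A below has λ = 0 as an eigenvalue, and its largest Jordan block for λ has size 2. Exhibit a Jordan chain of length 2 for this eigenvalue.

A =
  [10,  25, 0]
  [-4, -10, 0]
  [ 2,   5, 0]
A Jordan chain for λ = 0 of length 2:
v_1 = (10, -4, 2)ᵀ
v_2 = (1, 0, 0)ᵀ

Let N = A − (0)·I. We want v_2 with N^2 v_2 = 0 but N^1 v_2 ≠ 0; then v_{j-1} := N · v_j for j = 2, …, 2.

Pick v_2 = (1, 0, 0)ᵀ.
Then v_1 = N · v_2 = (10, -4, 2)ᵀ.

Sanity check: (A − (0)·I) v_1 = (0, 0, 0)ᵀ = 0. ✓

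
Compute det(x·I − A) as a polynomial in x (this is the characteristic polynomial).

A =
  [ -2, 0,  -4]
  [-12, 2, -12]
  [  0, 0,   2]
x^3 - 2*x^2 - 4*x + 8

Expanding det(x·I − A) (e.g. by cofactor expansion or by noting that A is similar to its Jordan form J, which has the same characteristic polynomial as A) gives
  χ_A(x) = x^3 - 2*x^2 - 4*x + 8
which factors as (x - 2)^2*(x + 2). The eigenvalues (with algebraic multiplicities) are λ = -2 with multiplicity 1, λ = 2 with multiplicity 2.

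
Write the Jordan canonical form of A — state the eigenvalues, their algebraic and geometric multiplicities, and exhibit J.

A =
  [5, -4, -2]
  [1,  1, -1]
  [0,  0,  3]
J_2(3) ⊕ J_1(3)

The characteristic polynomial is
  det(x·I − A) = x^3 - 9*x^2 + 27*x - 27 = (x - 3)^3

Eigenvalues and multiplicities (the geometric multiplicity of λ is n − rank(A − λI), which equals the number of Jordan blocks for λ):
  λ = 3: algebraic multiplicity = 3, geometric multiplicity = 2

Determining the block sizes for each eigenvalue:
  λ = 3: 2 blocks summing to 3 forces exactly one block of size 2 and the rest size 1 → block sizes [2, 1]

Assembling the blocks gives a Jordan form
J =
  [3, 1, 0]
  [0, 3, 0]
  [0, 0, 3]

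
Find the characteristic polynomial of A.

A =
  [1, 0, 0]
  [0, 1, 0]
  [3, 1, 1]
x^3 - 3*x^2 + 3*x - 1

Expanding det(x·I − A) (e.g. by cofactor expansion or by noting that A is similar to its Jordan form J, which has the same characteristic polynomial as A) gives
  χ_A(x) = x^3 - 3*x^2 + 3*x - 1
which factors as (x - 1)^3. The eigenvalues (with algebraic multiplicities) are λ = 1 with multiplicity 3.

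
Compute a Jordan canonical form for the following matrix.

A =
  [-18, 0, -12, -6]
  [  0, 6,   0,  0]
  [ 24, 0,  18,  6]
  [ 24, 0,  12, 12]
J_1(0) ⊕ J_1(6) ⊕ J_1(6) ⊕ J_1(6)

The characteristic polynomial is
  det(x·I − A) = x^4 - 18*x^3 + 108*x^2 - 216*x = x*(x - 6)^3

Eigenvalues and multiplicities (the geometric multiplicity of λ is n − rank(A − λI), which equals the number of Jordan blocks for λ):
  λ = 0: algebraic multiplicity = 1, geometric multiplicity = 1
  λ = 6: algebraic multiplicity = 3, geometric multiplicity = 3

Determining the block sizes for each eigenvalue:
  λ = 0: one block (gm = 1), so the single block has size am = 1 → block sizes [1]
  λ = 6: gm = am = 3, so every block has size 1 → block sizes [1, 1, 1]

Assembling the blocks gives a Jordan form
J =
  [0, 0, 0, 0]
  [0, 6, 0, 0]
  [0, 0, 6, 0]
  [0, 0, 0, 6]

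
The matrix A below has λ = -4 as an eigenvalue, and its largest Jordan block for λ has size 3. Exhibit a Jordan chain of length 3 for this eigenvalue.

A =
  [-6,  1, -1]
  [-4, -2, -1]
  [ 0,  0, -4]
A Jordan chain for λ = -4 of length 3:
v_1 = (1, 2, 0)ᵀ
v_2 = (-1, -1, 0)ᵀ
v_3 = (0, 0, 1)ᵀ

Let N = A − (-4)·I. We want v_3 with N^3 v_3 = 0 but N^2 v_3 ≠ 0; then v_{j-1} := N · v_j for j = 3, …, 2.

Pick v_3 = (0, 0, 1)ᵀ.
Then v_2 = N · v_3 = (-1, -1, 0)ᵀ.
Then v_1 = N · v_2 = (1, 2, 0)ᵀ.

Sanity check: (A − (-4)·I) v_1 = (0, 0, 0)ᵀ = 0. ✓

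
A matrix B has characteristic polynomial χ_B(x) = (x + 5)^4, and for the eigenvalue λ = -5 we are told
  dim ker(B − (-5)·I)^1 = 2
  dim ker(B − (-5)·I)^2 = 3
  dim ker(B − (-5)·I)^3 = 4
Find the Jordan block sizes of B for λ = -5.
Block sizes for λ = -5: [3, 1]

From the dimensions of kernels of powers, the number of Jordan blocks of size at least j is d_j − d_{j−1} where d_j = dim ker(N^j) (with d_0 = 0). Computing the differences gives [2, 1, 1].
The number of blocks of size exactly k is (#blocks of size ≥ k) − (#blocks of size ≥ k + 1), so the partition is: 1 block(s) of size 1, 1 block(s) of size 3.
In nonincreasing order the block sizes are [3, 1].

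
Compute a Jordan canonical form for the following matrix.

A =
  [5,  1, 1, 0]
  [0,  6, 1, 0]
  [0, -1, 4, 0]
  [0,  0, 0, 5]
J_2(5) ⊕ J_1(5) ⊕ J_1(5)

The characteristic polynomial is
  det(x·I − A) = x^4 - 20*x^3 + 150*x^2 - 500*x + 625 = (x - 5)^4

Eigenvalues and multiplicities (the geometric multiplicity of λ is n − rank(A − λI), which equals the number of Jordan blocks for λ):
  λ = 5: algebraic multiplicity = 4, geometric multiplicity = 3

Determining the block sizes for each eigenvalue:
  λ = 5: 3 blocks summing to 4 forces exactly one block of size 2 and the rest size 1 → block sizes [2, 1, 1]

Assembling the blocks gives a Jordan form
J =
  [5, 1, 0, 0]
  [0, 5, 0, 0]
  [0, 0, 5, 0]
  [0, 0, 0, 5]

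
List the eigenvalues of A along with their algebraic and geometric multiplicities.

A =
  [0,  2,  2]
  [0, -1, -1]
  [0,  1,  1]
λ = 0: alg = 3, geom = 2

Step 1 — factor the characteristic polynomial to read off the algebraic multiplicities:
  χ_A(x) = x^3

Step 2 — compute geometric multiplicities via the rank-nullity identity g(λ) = n − rank(A − λI):
  rank(A − (0)·I) = 1, so dim ker(A − (0)·I) = n − 1 = 2

Summary:
  λ = 0: algebraic multiplicity = 3, geometric multiplicity = 2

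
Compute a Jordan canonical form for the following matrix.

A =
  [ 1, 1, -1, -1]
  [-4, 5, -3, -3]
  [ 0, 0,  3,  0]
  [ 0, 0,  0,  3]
J_3(3) ⊕ J_1(3)

The characteristic polynomial is
  det(x·I − A) = x^4 - 12*x^3 + 54*x^2 - 108*x + 81 = (x - 3)^4

Eigenvalues and multiplicities (the geometric multiplicity of λ is n − rank(A − λI), which equals the number of Jordan blocks for λ):
  λ = 3: algebraic multiplicity = 4, geometric multiplicity = 2

Determining the block sizes for each eigenvalue:
  λ = 3: with am = 4 and gm = 2, the partition is not yet determined (e.g. several partitions of 4 into 2 parts exist). Let N = A − (3)·I. Computing rank(N^1) = 2, rank(N^2) = 1, rank(N^3) = 0; the number of blocks of size ≥ j is rank(N^{j−1}) − rank(N^j), giving [2, 1, 1]. So we have 1 block(s) of size 3, 1 block(s) of size 1 → block sizes [3, 1]

Assembling the blocks gives a Jordan form
J =
  [3, 1, 0, 0]
  [0, 3, 1, 0]
  [0, 0, 3, 0]
  [0, 0, 0, 3]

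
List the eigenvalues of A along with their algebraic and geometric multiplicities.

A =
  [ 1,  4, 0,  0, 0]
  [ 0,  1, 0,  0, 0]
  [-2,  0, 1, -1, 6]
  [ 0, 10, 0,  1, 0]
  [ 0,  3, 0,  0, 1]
λ = 1: alg = 5, geom = 3

Step 1 — factor the characteristic polynomial to read off the algebraic multiplicities:
  χ_A(x) = (x - 1)^5

Step 2 — compute geometric multiplicities via the rank-nullity identity g(λ) = n − rank(A − λI):
  rank(A − (1)·I) = 2, so dim ker(A − (1)·I) = n − 2 = 3

Summary:
  λ = 1: algebraic multiplicity = 5, geometric multiplicity = 3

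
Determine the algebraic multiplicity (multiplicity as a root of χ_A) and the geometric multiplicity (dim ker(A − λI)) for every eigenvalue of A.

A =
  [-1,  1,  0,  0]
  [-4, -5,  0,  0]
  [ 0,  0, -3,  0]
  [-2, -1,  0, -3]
λ = -3: alg = 4, geom = 3

Step 1 — factor the characteristic polynomial to read off the algebraic multiplicities:
  χ_A(x) = (x + 3)^4

Step 2 — compute geometric multiplicities via the rank-nullity identity g(λ) = n − rank(A − λI):
  rank(A − (-3)·I) = 1, so dim ker(A − (-3)·I) = n − 1 = 3

Summary:
  λ = -3: algebraic multiplicity = 4, geometric multiplicity = 3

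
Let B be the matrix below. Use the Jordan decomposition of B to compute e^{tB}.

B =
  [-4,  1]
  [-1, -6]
e^{tB} =
  [t*exp(-5*t) + exp(-5*t), t*exp(-5*t)]
  [-t*exp(-5*t), -t*exp(-5*t) + exp(-5*t)]

Strategy: write B = P · J · P⁻¹ where J is a Jordan canonical form, so e^{tB} = P · e^{tJ} · P⁻¹, and e^{tJ} can be computed block-by-block.

B has Jordan form
J =
  [-5,  1]
  [ 0, -5]
(up to reordering of blocks).

Per-block formulas:
  For a 2×2 Jordan block J_2(-5): exp(t · J_2(-5)) = e^(-5t)·(I + t·N), where N is the 2×2 nilpotent shift.

After assembling e^{tJ} and conjugating by P, we get:

e^{tB} =
  [t*exp(-5*t) + exp(-5*t), t*exp(-5*t)]
  [-t*exp(-5*t), -t*exp(-5*t) + exp(-5*t)]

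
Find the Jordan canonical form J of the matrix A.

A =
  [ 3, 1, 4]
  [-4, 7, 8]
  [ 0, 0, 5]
J_2(5) ⊕ J_1(5)

The characteristic polynomial is
  det(x·I − A) = x^3 - 15*x^2 + 75*x - 125 = (x - 5)^3

Eigenvalues and multiplicities (the geometric multiplicity of λ is n − rank(A − λI), which equals the number of Jordan blocks for λ):
  λ = 5: algebraic multiplicity = 3, geometric multiplicity = 2

Determining the block sizes for each eigenvalue:
  λ = 5: 2 blocks summing to 3 forces exactly one block of size 2 and the rest size 1 → block sizes [2, 1]

Assembling the blocks gives a Jordan form
J =
  [5, 1, 0]
  [0, 5, 0]
  [0, 0, 5]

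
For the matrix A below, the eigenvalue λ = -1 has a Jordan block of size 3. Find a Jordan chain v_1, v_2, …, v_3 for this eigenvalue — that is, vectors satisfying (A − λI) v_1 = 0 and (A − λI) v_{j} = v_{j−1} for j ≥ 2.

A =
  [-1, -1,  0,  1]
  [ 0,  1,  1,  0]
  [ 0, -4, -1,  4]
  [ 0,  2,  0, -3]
A Jordan chain for λ = -1 of length 3:
v_1 = (-1, 2, -4, 2)ᵀ
v_2 = (0, 1, 0, 0)ᵀ
v_3 = (0, 0, 1, 0)ᵀ

Let N = A − (-1)·I. We want v_3 with N^3 v_3 = 0 but N^2 v_3 ≠ 0; then v_{j-1} := N · v_j for j = 3, …, 2.

Pick v_3 = (0, 0, 1, 0)ᵀ.
Then v_2 = N · v_3 = (0, 1, 0, 0)ᵀ.
Then v_1 = N · v_2 = (-1, 2, -4, 2)ᵀ.

Sanity check: (A − (-1)·I) v_1 = (0, 0, 0, 0)ᵀ = 0. ✓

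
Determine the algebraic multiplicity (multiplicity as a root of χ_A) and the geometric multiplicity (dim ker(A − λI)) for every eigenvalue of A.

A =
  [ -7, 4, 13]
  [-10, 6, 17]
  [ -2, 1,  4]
λ = 1: alg = 3, geom = 1

Step 1 — factor the characteristic polynomial to read off the algebraic multiplicities:
  χ_A(x) = (x - 1)^3

Step 2 — compute geometric multiplicities via the rank-nullity identity g(λ) = n − rank(A − λI):
  rank(A − (1)·I) = 2, so dim ker(A − (1)·I) = n − 2 = 1

Summary:
  λ = 1: algebraic multiplicity = 3, geometric multiplicity = 1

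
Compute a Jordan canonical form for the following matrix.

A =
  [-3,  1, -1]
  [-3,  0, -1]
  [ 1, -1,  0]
J_3(-1)

The characteristic polynomial is
  det(x·I − A) = x^3 + 3*x^2 + 3*x + 1 = (x + 1)^3

Eigenvalues and multiplicities (the geometric multiplicity of λ is n − rank(A − λI), which equals the number of Jordan blocks for λ):
  λ = -1: algebraic multiplicity = 3, geometric multiplicity = 1

Determining the block sizes for each eigenvalue:
  λ = -1: one block (gm = 1), so the single block has size am = 3 → block sizes [3]

Assembling the blocks gives a Jordan form
J =
  [-1,  1,  0]
  [ 0, -1,  1]
  [ 0,  0, -1]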